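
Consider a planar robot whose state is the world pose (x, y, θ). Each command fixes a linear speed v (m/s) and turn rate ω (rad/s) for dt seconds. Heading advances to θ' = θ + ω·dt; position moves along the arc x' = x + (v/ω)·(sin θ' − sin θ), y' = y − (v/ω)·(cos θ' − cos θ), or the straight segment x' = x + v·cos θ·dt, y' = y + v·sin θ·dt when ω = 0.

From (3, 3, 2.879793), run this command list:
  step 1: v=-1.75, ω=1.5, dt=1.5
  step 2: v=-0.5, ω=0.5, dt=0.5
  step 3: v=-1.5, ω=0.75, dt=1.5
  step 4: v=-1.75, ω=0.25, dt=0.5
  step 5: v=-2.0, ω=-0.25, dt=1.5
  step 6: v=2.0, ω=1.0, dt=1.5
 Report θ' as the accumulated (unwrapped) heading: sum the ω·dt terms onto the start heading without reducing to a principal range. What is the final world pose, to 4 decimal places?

step 1: θ'=5.1298 (R=-1.1667) → pose (4.3685, 4.5999, 5.1298)
step 2: θ'=5.3798 (R=-1.0000) → pose (4.2397, 4.8134, 5.3798)
step 3: θ'=6.5048 (R=-2.0000) → pose (2.2293, 5.5266, 6.5048)
step 4: θ'=6.6298 (R=-7.0000) → pose (1.3899, 5.2815, 6.6298)
step 5: θ'=6.2548 (R=8.0000) → pose (-1.5549, 4.8090, 6.2548)
step 6: θ'=7.7548 (R=2.0000) → pose (0.4921, 6.6101, 7.7548)

(0.4921, 6.6101, 7.7548)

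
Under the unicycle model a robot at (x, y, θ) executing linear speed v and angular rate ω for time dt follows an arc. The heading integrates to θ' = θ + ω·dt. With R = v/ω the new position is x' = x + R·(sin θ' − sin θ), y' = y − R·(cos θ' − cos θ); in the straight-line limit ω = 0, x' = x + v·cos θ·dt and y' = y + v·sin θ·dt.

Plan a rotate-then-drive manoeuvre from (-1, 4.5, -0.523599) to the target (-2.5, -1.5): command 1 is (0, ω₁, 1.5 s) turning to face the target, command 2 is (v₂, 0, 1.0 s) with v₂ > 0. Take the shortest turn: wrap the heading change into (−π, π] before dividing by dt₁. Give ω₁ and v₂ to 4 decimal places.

heading to target = atan2(-1.5−4.5, -2.5−-1) = -1.8158
Δθ = wrap(-1.8158 − -0.5236) = -1.2922; ω₁ = Δθ/dt₁ = -0.8615
distance = √((-2.5−-1)² + (-1.5−4.5)²) = 6.1847; v₂ = distance/dt₂ = 6.1847

ω₁ = -0.8615, v₂ = 6.1847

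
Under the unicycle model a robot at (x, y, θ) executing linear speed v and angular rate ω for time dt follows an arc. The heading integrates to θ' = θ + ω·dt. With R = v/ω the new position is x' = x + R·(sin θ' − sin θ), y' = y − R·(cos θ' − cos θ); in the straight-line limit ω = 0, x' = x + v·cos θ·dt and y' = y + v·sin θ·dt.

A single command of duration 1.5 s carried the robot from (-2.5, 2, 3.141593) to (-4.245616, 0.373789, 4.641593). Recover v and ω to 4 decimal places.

Δθ = 4.641593 − 3.141593 = 1.500000
ω = Δθ/dt = 1.500000/1.5 = 1.0000
R = Δx/(sin θ' − sin θ) = 1.7500
v = R·ω = 1.7500·1.0000 = 1.7500

v = 1.7500, ω = 1.0000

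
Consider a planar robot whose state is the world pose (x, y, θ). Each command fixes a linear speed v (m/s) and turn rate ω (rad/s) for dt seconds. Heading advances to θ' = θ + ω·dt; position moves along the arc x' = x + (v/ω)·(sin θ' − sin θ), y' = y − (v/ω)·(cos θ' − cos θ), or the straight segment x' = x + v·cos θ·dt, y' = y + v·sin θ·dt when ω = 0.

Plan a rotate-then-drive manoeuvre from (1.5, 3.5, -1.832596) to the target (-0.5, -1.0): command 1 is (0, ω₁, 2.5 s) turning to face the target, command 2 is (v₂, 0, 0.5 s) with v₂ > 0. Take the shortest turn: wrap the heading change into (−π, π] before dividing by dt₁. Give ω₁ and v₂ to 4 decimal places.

heading to target = atan2(-1−3.5, -0.5−1.5) = -1.9890
Δθ = wrap(-1.9890 − -1.8326) = -0.1564; ω₁ = Δθ/dt₁ = -0.0626
distance = √((-0.5−1.5)² + (-1−3.5)²) = 4.9244; v₂ = distance/dt₂ = 9.8489

ω₁ = -0.0626, v₂ = 9.8489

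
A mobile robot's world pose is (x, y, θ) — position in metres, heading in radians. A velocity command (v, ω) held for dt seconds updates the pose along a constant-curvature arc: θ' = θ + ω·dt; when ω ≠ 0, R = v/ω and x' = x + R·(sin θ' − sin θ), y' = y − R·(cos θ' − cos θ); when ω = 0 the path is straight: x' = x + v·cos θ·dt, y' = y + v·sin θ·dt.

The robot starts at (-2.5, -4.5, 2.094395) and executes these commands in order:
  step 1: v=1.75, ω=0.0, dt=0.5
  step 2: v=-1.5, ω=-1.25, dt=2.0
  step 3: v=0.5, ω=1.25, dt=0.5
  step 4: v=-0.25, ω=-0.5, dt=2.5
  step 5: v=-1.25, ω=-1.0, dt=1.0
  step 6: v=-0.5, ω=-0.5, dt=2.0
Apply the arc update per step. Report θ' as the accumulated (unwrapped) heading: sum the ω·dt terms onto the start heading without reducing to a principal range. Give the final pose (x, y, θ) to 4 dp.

step 1: θ'=2.0944 (straight) → pose (-2.9375, -3.7422, 2.0944)
step 2: θ'=-0.4056 (R=1.2000) → pose (-4.4502, -5.4449, -0.4056)
step 3: θ'=0.2194 (R=0.4000) → pose (-4.2053, -5.4677, 0.2194)
step 4: θ'=-1.0306 (R=0.5000) → pose (-4.7430, -5.2369, -1.0306)
step 5: θ'=-2.0306 (R=1.2500) → pose (-4.7911, -4.0393, -2.0306)
step 6: θ'=-3.0306 (R=1.0000) → pose (-4.0057, -3.4892, -3.0306)

(-4.0057, -3.4892, -3.0306)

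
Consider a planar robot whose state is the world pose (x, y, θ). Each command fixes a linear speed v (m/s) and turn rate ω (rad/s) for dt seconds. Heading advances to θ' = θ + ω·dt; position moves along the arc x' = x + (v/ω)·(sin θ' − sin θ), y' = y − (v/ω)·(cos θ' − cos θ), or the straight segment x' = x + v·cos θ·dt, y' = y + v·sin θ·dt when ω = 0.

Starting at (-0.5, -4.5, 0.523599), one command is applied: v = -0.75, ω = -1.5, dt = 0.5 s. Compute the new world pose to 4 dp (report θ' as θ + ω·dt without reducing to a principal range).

θ' = 0.5236 + -1.5·0.5 = -0.2264
R = v/ω = -0.75/-1.5 = 0.5000
x' = -0.5 + 0.5000·(sin -0.2264 − sin 0.5236) = -0.8622
y' = -4.5 − 0.5000·(cos -0.2264 − cos 0.5236) = -4.5542

(-0.8622, -4.5542, -0.2264)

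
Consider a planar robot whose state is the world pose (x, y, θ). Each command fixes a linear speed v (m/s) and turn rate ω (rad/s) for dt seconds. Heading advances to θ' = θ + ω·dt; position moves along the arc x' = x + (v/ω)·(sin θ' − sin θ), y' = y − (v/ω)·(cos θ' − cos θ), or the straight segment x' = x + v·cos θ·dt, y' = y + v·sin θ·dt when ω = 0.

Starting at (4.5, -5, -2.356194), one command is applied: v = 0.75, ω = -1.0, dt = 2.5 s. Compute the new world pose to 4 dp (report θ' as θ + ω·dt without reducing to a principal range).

(3.2274, -4.3622, -4.8562)

θ' = -2.3562 + -1.0·2.5 = -4.8562
R = v/ω = 0.75/-1.0 = -0.7500
x' = 4.5 + -0.7500·(sin -4.8562 − sin -2.3562) = 3.2274
y' = -5 − -0.7500·(cos -4.8562 − cos -2.3562) = -4.3622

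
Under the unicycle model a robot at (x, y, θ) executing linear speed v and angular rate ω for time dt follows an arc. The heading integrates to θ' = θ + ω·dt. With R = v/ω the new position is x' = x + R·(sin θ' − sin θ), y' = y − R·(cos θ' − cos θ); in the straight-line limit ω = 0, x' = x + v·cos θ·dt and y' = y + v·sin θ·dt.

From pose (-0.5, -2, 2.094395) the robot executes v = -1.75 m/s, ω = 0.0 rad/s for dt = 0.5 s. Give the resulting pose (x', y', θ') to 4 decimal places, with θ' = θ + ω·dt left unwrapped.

(-0.0625, -2.7578, 2.0944)

θ' = 2.0944 + 0.0·0.5 = 2.0944
ω = 0 → straight: x' = -0.5 + -1.75·cos(2.0944)·0.5 = -0.0625
y' = -2 + -1.75·sin(2.0944)·0.5 = -2.7578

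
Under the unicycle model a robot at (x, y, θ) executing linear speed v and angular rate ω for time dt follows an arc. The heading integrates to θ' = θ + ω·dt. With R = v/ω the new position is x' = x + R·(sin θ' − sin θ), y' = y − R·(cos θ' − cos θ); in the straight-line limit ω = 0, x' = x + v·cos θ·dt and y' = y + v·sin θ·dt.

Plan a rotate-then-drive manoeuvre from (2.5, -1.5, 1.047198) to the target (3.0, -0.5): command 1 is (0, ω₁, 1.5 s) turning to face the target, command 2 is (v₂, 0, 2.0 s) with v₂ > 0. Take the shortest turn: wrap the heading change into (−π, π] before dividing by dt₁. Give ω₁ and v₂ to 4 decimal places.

ω₁ = 0.0400, v₂ = 0.5590

heading to target = atan2(-0.5−-1.5, 3−2.5) = 1.1071
Δθ = wrap(1.1071 − 1.0472) = 0.0600; ω₁ = Δθ/dt₁ = 0.0400
distance = √((3−2.5)² + (-0.5−-1.5)²) = 1.1180; v₂ = distance/dt₂ = 0.5590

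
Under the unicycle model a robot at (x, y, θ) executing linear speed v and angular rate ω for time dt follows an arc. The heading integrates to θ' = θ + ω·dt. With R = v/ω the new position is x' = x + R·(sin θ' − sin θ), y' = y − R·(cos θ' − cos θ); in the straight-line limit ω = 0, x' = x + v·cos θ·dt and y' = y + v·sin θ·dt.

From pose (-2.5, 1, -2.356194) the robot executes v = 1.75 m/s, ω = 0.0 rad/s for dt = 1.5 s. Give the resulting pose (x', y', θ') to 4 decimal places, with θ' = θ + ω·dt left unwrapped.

θ' = -2.3562 + 0.0·1.5 = -2.3562
ω = 0 → straight: x' = -2.5 + 1.75·cos(-2.3562)·1.5 = -4.3562
y' = 1 + 1.75·sin(-2.3562)·1.5 = -0.8562

(-4.3562, -0.8562, -2.3562)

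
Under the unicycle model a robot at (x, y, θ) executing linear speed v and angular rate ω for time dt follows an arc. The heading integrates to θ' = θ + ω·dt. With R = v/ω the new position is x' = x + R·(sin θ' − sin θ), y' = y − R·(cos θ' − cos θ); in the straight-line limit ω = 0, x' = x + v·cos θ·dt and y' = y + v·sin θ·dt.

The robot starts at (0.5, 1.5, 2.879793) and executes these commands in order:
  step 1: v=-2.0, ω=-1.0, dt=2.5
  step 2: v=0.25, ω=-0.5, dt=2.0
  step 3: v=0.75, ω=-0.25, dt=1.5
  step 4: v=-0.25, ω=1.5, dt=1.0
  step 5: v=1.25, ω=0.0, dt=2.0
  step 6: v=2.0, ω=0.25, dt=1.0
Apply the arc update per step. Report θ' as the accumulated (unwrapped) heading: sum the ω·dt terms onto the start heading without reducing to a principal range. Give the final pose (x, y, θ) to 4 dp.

step 1: θ'=0.3798 (R=2.0000) → pose (0.7238, -2.2893, 0.3798)
step 2: θ'=-0.6202 (R=-0.5000) → pose (1.1998, -2.3468, -0.6202)
step 3: θ'=-0.9952 (R=-3.0000) → pose (1.9728, -3.1551, -0.9952)
step 4: θ'=0.5048 (R=-0.1667) → pose (1.7524, -3.1000, 0.5048)
step 5: θ'=0.5048 (straight) → pose (3.9406, -1.8909, 0.5048)
step 6: θ'=0.7548 (R=8.0000) → pose (5.5527, -0.7160, 0.7548)

(5.5527, -0.7160, 0.7548)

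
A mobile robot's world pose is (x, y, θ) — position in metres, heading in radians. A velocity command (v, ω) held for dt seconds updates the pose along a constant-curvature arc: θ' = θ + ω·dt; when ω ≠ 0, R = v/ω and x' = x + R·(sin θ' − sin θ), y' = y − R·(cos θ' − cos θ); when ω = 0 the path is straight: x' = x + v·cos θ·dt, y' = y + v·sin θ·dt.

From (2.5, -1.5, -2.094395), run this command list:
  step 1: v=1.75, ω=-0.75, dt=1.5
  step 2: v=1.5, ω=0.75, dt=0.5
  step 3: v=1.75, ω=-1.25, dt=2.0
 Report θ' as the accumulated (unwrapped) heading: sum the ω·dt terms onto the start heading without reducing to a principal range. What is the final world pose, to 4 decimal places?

(-1.9828, -0.5755, -5.3444)

step 1: θ'=-3.2194 (R=-2.3333) → pose (0.2979, -2.6596, -3.2194)
step 2: θ'=-2.8444 (R=2.0000) → pose (-0.4432, -2.7412, -2.8444)
step 3: θ'=-5.3444 (R=-1.4000) → pose (-1.9828, -0.5755, -5.3444)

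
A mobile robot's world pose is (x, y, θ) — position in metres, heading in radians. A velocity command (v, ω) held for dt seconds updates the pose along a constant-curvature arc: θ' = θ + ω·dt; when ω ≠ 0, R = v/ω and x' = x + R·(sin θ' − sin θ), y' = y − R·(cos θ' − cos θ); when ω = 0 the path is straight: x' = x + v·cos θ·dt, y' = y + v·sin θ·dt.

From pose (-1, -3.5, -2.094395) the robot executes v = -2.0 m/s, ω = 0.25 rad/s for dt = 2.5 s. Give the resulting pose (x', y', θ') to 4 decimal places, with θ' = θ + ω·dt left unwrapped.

θ' = -2.0944 + 0.25·2.5 = -1.4694
R = v/ω = -2.0/0.25 = -8.0000
x' = -1 + -8.0000·(sin -1.4694 − sin -2.0944) = 0.0307
y' = -3.5 − -8.0000·(cos -1.4694 − cos -2.0944) = 1.3098

(0.0307, 1.3098, -1.4694)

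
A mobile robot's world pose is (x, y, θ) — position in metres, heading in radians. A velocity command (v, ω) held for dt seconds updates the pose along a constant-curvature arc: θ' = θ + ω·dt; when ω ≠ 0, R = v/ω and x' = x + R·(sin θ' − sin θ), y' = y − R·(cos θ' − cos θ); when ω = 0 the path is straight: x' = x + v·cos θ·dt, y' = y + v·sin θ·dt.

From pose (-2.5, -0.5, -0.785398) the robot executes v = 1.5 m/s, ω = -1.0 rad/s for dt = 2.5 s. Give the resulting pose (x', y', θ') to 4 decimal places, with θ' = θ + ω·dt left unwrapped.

(-3.7756, -3.0452, -3.2854)

θ' = -0.7854 + -1.0·2.5 = -3.2854
R = v/ω = 1.5/-1.0 = -1.5000
x' = -2.5 + -1.5000·(sin -3.2854 − sin -0.7854) = -3.7756
y' = -0.5 − -1.5000·(cos -3.2854 − cos -0.7854) = -3.0452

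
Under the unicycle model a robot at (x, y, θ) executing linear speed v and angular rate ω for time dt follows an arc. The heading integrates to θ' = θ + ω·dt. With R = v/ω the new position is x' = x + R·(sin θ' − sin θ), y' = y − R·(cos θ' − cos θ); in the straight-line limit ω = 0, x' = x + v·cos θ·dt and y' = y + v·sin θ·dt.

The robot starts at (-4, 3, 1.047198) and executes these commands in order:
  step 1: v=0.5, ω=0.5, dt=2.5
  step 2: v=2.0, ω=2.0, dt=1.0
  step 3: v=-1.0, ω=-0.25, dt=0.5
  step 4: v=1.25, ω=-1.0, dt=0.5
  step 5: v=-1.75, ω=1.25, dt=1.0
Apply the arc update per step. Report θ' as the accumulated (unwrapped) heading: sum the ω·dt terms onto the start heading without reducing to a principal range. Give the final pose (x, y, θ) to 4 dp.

step 1: θ'=2.2972 (R=1.0000) → pose (-4.1185, 4.1642, 2.2972)
step 2: θ'=4.2972 (R=1.0000) → pose (-5.7811, 3.9034, 4.2972)
step 3: θ'=4.1722 (R=4.0000) → pose (-5.5513, 4.3471, 4.1722)
step 4: θ'=3.6722 (R=-1.2500) → pose (-5.9908, 3.9119, 3.6722)
step 5: θ'=4.9222 (R=-1.4000) → pose (-5.3300, 5.4109, 4.9222)

(-5.3300, 5.4109, 4.9222)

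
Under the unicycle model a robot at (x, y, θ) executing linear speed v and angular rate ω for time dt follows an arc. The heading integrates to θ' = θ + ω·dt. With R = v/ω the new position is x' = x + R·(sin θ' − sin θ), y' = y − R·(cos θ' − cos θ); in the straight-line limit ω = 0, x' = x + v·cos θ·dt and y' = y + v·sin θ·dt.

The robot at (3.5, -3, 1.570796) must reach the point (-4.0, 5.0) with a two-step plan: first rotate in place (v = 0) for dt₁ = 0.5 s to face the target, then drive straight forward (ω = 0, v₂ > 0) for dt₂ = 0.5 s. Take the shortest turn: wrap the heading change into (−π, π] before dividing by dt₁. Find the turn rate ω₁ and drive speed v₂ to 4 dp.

heading to target = atan2(5−-3, -4−3.5) = 2.3239
Δθ = wrap(2.3239 − 1.5708) = 0.7532; ω₁ = Δθ/dt₁ = 1.5063
distance = √((-4−3.5)² + (5−-3)²) = 10.9659; v₂ = distance/dt₂ = 21.9317

ω₁ = 1.5063, v₂ = 21.9317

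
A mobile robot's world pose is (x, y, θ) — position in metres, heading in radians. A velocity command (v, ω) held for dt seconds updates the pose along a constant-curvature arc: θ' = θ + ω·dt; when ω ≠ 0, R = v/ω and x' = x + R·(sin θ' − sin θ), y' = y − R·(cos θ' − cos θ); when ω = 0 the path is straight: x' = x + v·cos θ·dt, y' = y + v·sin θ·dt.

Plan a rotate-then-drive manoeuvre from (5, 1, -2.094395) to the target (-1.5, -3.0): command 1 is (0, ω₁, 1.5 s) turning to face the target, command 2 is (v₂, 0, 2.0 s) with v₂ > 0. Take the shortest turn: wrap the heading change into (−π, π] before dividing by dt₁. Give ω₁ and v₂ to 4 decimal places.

heading to target = atan2(-3−1, -1.5−5) = -2.5899
Δθ = wrap(-2.5899 − -2.0944) = -0.4955; ω₁ = Δθ/dt₁ = -0.3304
distance = √((-1.5−5)² + (-3−1)²) = 7.6322; v₂ = distance/dt₂ = 3.8161

ω₁ = -0.3304, v₂ = 3.8161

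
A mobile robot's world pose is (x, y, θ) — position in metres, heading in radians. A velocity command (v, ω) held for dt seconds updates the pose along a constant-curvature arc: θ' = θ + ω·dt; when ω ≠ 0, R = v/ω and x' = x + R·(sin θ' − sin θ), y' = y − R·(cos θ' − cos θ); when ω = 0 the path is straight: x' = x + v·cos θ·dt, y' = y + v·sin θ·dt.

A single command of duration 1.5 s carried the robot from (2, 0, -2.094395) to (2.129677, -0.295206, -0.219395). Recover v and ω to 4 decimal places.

v = 0.2500, ω = 1.2500

Δθ = -0.219395 − -2.094395 = 1.875000
ω = Δθ/dt = 1.875000/1.5 = 1.2500
R = −Δy/(cos θ' − cos θ) = 0.2000
v = R·ω = 0.2000·1.2500 = 0.2500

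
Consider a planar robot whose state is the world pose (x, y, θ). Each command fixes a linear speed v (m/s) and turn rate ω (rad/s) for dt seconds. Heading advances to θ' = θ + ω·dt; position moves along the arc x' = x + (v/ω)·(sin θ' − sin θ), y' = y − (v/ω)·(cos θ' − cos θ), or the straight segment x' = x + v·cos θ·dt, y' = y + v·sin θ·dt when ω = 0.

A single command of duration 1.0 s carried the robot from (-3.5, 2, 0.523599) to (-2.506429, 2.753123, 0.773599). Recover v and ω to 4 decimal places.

v = 1.2500, ω = 0.2500

Δθ = 0.773599 − 0.523599 = 0.250000
ω = Δθ/dt = 0.250000/1.0 = 0.2500
R = Δx/(sin θ' − sin θ) = 5.0000
v = R·ω = 5.0000·0.2500 = 1.2500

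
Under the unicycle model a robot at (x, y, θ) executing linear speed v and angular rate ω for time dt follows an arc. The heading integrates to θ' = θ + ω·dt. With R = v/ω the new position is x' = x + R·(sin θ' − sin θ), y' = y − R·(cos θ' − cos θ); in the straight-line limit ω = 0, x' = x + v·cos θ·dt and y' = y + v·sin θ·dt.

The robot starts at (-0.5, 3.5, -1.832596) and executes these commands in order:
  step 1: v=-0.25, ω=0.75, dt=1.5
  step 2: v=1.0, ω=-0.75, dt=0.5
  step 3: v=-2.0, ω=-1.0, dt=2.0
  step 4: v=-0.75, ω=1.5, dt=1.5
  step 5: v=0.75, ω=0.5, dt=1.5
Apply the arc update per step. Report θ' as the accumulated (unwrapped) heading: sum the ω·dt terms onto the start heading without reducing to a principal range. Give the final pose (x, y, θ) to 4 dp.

(2.6801, 6.7365, -0.0826)

step 1: θ'=-0.7076 (R=-0.3333) → pose (-0.6053, 3.8396, -0.7076)
step 2: θ'=-1.0826 (R=-1.3333) → pose (-0.2944, 3.4517, -1.0826)
step 3: θ'=-3.0826 (R=2.0000) → pose (1.3540, 6.3863, -3.0826)
step 4: θ'=-0.8326 (R=-0.5000) → pose (1.6944, 7.2219, -0.8326)
step 5: θ'=-0.0826 (R=1.5000) → pose (2.6801, 6.7365, -0.0826)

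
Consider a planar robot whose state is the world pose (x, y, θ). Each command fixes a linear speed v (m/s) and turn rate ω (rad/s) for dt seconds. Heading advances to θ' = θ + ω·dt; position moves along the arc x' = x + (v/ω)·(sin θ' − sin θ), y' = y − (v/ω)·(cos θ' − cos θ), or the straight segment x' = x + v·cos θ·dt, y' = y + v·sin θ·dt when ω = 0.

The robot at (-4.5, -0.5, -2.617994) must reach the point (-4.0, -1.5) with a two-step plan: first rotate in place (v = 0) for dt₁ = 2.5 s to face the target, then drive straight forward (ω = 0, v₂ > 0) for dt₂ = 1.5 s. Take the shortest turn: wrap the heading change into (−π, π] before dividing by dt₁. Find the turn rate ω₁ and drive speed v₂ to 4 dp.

ω₁ = 0.6043, v₂ = 0.7454

heading to target = atan2(-1.5−-0.5, -4−-4.5) = -1.1071
Δθ = wrap(-1.1071 − -2.6180) = 1.5108; ω₁ = Δθ/dt₁ = 0.6043
distance = √((-4−-4.5)² + (-1.5−-0.5)²) = 1.1180; v₂ = distance/dt₂ = 0.7454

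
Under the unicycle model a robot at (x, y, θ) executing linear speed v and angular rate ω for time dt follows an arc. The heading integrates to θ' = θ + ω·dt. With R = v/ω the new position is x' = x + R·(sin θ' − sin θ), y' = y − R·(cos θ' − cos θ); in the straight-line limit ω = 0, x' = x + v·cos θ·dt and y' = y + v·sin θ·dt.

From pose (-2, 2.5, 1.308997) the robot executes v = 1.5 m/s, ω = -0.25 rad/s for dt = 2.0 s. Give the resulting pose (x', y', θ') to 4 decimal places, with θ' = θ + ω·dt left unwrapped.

θ' = 1.3090 + -0.25·2.0 = 0.8090
R = v/ω = 1.5/-0.25 = -6.0000
x' = -2 + -6.0000·(sin 0.8090 − sin 1.3090) = -0.5460
y' = 2.5 − -6.0000·(cos 0.8090 − cos 1.3090) = 5.0884

(-0.5460, 5.0884, 0.8090)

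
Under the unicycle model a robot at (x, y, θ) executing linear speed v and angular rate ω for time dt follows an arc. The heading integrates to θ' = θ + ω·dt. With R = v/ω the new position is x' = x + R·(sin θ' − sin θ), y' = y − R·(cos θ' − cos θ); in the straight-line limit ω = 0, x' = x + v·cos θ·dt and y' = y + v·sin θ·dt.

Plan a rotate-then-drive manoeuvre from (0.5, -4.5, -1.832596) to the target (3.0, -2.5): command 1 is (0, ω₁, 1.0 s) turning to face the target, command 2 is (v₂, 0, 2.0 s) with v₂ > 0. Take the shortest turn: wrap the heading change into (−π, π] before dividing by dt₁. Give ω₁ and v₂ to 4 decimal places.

heading to target = atan2(-2.5−-4.5, 3−0.5) = 0.6747
Δθ = wrap(0.6747 − -1.8326) = 2.5073; ω₁ = Δθ/dt₁ = 2.5073
distance = √((3−0.5)² + (-2.5−-4.5)²) = 3.2016; v₂ = distance/dt₂ = 1.6008

ω₁ = 2.5073, v₂ = 1.6008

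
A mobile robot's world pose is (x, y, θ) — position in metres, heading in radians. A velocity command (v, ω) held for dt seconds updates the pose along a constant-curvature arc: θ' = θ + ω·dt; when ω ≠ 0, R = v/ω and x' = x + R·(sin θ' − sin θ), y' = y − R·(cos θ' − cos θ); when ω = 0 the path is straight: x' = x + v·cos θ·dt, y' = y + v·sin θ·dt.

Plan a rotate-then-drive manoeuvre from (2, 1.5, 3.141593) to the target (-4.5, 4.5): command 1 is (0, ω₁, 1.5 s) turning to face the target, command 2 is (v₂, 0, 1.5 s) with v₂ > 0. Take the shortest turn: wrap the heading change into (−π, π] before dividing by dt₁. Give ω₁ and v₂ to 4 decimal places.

ω₁ = -0.2883, v₂ = 4.7726

heading to target = atan2(4.5−1.5, -4.5−2) = 2.7092
Δθ = wrap(2.7092 − 3.1416) = -0.4324; ω₁ = Δθ/dt₁ = -0.2883
distance = √((-4.5−2)² + (4.5−1.5)²) = 7.1589; v₂ = distance/dt₂ = 4.7726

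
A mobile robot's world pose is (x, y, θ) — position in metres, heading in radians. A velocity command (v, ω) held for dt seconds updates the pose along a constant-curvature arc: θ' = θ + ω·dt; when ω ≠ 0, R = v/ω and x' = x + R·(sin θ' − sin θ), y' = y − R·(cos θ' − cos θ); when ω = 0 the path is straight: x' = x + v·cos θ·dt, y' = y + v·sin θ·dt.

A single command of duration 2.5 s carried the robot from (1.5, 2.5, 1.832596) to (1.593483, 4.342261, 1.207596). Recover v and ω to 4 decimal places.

v = 0.7500, ω = -0.2500

Δθ = 1.207596 − 1.832596 = -0.625000
ω = Δθ/dt = -0.625000/2.5 = -0.2500
R = −Δy/(cos θ' − cos θ) = -3.0000
v = R·ω = -3.0000·-0.2500 = 0.7500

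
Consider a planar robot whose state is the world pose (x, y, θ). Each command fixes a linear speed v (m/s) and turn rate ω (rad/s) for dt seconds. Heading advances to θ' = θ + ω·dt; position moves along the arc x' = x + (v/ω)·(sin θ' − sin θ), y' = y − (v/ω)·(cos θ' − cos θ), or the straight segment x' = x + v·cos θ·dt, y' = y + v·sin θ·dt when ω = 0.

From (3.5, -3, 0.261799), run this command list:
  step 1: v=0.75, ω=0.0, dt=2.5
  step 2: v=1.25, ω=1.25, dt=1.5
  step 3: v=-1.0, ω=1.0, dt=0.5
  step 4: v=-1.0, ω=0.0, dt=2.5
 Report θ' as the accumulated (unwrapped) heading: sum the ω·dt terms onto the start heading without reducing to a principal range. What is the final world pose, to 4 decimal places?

(8.4450, -2.5606, 2.6368)

step 1: θ'=0.2618 (straight) → pose (5.3111, -2.5147, 0.2618)
step 2: θ'=2.1368 (R=1.0000) → pose (5.8963, -1.0125, 2.1368)
step 3: θ'=2.6368 (R=-1.0000) → pose (6.2568, -1.3515, 2.6368)
step 4: θ'=2.6368 (straight) → pose (8.4450, -2.5606, 2.6368)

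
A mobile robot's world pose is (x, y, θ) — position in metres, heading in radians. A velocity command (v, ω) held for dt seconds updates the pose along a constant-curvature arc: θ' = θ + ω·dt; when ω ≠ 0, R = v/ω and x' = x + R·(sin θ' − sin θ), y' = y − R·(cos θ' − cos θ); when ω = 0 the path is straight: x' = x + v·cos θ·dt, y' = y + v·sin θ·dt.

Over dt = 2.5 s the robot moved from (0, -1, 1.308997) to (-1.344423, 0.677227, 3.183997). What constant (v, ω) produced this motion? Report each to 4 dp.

Δθ = 3.183997 − 1.308997 = 1.875000
ω = Δθ/dt = 1.875000/2.5 = 0.7500
R = −Δy/(cos θ' − cos θ) = 1.3333
v = R·ω = 1.3333·0.7500 = 1.0000

v = 1.0000, ω = 0.7500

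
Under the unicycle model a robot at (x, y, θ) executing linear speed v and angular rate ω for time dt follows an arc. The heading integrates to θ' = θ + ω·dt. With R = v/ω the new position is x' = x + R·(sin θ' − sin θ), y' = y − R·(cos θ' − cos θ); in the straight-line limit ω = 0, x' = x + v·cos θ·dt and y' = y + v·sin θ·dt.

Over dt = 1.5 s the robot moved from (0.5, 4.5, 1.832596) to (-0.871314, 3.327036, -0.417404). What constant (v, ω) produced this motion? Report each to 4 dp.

v = -1.5000, ω = -1.5000

Δθ = -0.417404 − 1.832596 = -2.250000
ω = Δθ/dt = -2.250000/1.5 = -1.5000
R = Δx/(sin θ' − sin θ) = 1.0000
v = R·ω = 1.0000·-1.5000 = -1.5000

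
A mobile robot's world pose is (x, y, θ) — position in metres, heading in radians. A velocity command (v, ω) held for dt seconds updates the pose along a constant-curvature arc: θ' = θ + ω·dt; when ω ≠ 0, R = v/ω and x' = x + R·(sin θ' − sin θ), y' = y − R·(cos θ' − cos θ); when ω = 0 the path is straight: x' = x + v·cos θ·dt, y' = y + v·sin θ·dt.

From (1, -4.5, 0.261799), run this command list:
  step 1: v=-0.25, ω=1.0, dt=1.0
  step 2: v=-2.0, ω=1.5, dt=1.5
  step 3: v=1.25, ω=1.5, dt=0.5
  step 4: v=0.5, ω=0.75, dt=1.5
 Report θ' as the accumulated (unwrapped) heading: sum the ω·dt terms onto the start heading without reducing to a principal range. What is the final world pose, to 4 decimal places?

(2.2099, -7.4345, 5.3868)

step 1: θ'=1.2618 (R=-0.2500) → pose (0.8265, -4.6655, 1.2618)
step 2: θ'=3.5118 (R=-1.3333) → pose (2.5791, -6.3139, 3.5118)
step 3: θ'=4.2618 (R=0.8333) → pose (2.1305, -6.7279, 4.2618)
step 4: θ'=5.3868 (R=0.6667) → pose (2.2099, -7.4345, 5.3868)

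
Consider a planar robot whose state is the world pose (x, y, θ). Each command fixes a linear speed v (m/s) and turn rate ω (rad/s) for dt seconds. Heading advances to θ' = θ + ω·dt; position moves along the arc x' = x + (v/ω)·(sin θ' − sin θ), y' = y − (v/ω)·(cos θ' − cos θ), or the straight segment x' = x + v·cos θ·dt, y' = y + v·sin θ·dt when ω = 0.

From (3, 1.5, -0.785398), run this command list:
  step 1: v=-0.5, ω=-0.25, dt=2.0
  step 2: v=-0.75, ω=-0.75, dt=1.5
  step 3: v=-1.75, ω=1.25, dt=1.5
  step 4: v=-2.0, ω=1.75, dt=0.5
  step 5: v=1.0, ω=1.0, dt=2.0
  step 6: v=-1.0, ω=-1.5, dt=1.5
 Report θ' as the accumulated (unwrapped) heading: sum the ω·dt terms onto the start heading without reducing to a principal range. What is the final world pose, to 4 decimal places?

(1.5687, 6.2286, 0.0896)

step 1: θ'=-1.2854 (R=2.0000) → pose (2.4951, 2.3511, -1.2854)
step 2: θ'=-2.4104 (R=1.0000) → pose (2.7869, 3.3771, -2.4104)
step 3: θ'=-0.5354 (R=-1.4000) → pose (2.5663, 5.6233, -0.5354)
step 4: θ'=0.3396 (R=-1.1429) → pose (1.6025, 5.7179, 0.3396)
step 5: θ'=2.3396 (R=1.0000) → pose (1.9882, 7.3561, 2.3396)
step 6: θ'=0.0896 (R=0.6667) → pose (1.5687, 6.2286, 0.0896)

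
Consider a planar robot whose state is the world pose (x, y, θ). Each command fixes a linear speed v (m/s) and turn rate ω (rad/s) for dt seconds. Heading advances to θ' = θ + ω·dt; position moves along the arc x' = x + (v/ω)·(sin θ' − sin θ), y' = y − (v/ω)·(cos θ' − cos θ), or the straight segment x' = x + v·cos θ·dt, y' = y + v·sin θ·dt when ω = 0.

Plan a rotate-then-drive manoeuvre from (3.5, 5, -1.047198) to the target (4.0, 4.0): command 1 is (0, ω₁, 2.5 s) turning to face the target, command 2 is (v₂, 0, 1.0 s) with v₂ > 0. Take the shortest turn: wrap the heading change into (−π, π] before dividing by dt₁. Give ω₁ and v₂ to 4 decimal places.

ω₁ = -0.0240, v₂ = 1.1180

heading to target = atan2(4−5, 4−3.5) = -1.1071
Δθ = wrap(-1.1071 − -1.0472) = -0.0600; ω₁ = Δθ/dt₁ = -0.0240
distance = √((4−3.5)² + (4−5)²) = 1.1180; v₂ = distance/dt₂ = 1.1180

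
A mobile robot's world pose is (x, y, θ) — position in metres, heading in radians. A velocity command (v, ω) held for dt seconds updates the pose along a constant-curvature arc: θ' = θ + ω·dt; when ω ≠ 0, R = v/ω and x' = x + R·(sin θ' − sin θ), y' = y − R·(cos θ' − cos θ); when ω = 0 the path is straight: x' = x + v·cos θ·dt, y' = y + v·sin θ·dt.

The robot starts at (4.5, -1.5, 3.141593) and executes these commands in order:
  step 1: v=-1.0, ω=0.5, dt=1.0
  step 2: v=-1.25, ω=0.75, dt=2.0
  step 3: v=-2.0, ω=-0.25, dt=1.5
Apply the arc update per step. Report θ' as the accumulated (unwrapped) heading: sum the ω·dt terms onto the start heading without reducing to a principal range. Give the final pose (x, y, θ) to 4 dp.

step 1: θ'=3.6416 (R=-2.0000) → pose (5.4589, -1.2552, 3.6416)
step 2: θ'=5.1416 (R=-1.6667) → pose (6.1753, 0.9011, 5.1416)
step 3: θ'=4.7666 (R=8.0000) → pose (5.4614, 3.7968, 4.7666)

(5.4614, 3.7968, 4.7666)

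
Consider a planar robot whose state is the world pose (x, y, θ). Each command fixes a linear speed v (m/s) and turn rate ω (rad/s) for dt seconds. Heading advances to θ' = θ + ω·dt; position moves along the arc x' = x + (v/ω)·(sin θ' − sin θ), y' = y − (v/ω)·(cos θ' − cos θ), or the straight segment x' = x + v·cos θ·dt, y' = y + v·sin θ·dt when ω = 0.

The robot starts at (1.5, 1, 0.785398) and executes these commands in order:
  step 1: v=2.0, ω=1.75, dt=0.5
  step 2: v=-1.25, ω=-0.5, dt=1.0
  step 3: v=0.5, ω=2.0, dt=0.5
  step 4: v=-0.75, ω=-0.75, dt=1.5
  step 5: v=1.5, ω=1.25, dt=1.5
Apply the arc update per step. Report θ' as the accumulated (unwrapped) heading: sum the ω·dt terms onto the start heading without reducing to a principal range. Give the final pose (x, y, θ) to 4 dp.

(0.8829, 1.6421, 2.9104)

step 1: θ'=1.6604 (R=1.1429) → pose (1.8302, 1.9104, 1.6604)
step 2: θ'=1.1604 (R=2.5000) → pose (1.6326, 0.6892, 1.1604)
step 3: θ'=2.1604 (R=0.2500) → pose (1.6111, 0.9280, 2.1604)
step 4: θ'=1.0354 (R=1.0000) → pose (1.6400, -0.1382, 1.0354)
step 5: θ'=2.9104 (R=1.2000) → pose (0.8829, 1.6421, 2.9104)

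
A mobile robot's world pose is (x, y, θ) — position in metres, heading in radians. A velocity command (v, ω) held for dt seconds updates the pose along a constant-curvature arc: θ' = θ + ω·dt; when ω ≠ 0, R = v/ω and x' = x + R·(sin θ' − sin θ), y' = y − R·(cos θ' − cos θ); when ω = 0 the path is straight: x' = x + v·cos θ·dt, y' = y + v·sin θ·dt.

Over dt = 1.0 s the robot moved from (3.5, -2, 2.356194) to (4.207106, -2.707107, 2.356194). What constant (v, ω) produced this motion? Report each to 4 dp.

v = -1.0000, ω = 0.0000

Δθ = 2.356194 − 2.356194 = 0.000000
ω = Δθ/dt = 0.000000/1.0 = 0.0000
ω = 0 → v = (Δx·cos θ + Δy·sin θ)/dt = -1.0000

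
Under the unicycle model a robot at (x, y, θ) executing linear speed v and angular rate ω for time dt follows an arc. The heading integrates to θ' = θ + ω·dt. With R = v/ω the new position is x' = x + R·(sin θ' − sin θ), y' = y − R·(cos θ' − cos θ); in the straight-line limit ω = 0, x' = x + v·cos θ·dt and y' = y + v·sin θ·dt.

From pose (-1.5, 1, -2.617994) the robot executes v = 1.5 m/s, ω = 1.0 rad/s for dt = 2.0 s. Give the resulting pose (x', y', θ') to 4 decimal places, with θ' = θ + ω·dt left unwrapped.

θ' = -2.6180 + 1.0·2.0 = -0.6180
R = v/ω = 1.5/1.0 = 1.5000
x' = -1.5 + 1.5000·(sin -0.6180 − sin -2.6180) = -1.6191
y' = 1 − 1.5000·(cos -0.6180 − cos -2.6180) = -1.5216

(-1.6191, -1.5216, -0.6180)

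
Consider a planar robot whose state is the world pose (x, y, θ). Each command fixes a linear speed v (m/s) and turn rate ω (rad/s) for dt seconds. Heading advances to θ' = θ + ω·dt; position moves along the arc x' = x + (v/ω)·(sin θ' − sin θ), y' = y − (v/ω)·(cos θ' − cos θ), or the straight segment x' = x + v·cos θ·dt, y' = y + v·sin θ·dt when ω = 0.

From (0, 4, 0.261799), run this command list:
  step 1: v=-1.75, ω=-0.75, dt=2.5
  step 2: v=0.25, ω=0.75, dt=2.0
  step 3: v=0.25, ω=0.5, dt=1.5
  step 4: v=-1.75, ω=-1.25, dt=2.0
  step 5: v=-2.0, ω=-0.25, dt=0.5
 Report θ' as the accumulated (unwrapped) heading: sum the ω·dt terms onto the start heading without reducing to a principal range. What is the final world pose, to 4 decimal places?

step 1: θ'=-1.6132 (R=2.3333) → pose (-2.9351, 6.3527, -1.6132)
step 2: θ'=-0.1132 (R=0.3333) → pose (-2.6398, 6.0074, -0.1132)
step 3: θ'=0.6368 (R=0.5000) → pose (-2.2860, 6.1022, 0.6368)
step 4: θ'=-1.8632 (R=1.4000) → pose (-4.4590, 7.6314, -1.8632)
step 5: θ'=-1.9882 (R=8.0000) → pose (-4.1117, 8.5684, -1.9882)

(-4.1117, 8.5684, -1.9882)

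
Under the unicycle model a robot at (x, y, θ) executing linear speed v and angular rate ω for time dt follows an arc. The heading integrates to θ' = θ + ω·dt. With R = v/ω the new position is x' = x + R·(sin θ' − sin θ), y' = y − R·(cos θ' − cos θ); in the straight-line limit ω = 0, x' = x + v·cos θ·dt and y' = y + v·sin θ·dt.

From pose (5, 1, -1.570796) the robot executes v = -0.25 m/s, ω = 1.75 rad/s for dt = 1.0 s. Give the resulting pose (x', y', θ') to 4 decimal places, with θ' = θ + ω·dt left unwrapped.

(4.8317, 1.1406, 0.1792)

θ' = -1.5708 + 1.75·1.0 = 0.1792
R = v/ω = -0.25/1.75 = -0.1429
x' = 5 + -0.1429·(sin 0.1792 − sin -1.5708) = 4.8317
y' = 1 − -0.1429·(cos 0.1792 − cos -1.5708) = 1.1406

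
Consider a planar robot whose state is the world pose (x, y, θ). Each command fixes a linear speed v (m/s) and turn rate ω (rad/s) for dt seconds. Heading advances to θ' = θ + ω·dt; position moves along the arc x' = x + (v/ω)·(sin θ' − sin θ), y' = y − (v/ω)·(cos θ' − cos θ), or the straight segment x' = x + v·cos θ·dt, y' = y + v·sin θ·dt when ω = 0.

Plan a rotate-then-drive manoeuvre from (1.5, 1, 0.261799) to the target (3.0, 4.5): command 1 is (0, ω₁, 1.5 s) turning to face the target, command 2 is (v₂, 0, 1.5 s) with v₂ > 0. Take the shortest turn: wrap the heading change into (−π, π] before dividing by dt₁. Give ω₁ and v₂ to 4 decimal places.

heading to target = atan2(4.5−1, 3−1.5) = 1.1659
Δθ = wrap(1.1659 − 0.2618) = 0.9041; ω₁ = Δθ/dt₁ = 0.6027
distance = √((3−1.5)² + (4.5−1)²) = 3.8079; v₂ = distance/dt₂ = 2.5386

ω₁ = 0.6027, v₂ = 2.5386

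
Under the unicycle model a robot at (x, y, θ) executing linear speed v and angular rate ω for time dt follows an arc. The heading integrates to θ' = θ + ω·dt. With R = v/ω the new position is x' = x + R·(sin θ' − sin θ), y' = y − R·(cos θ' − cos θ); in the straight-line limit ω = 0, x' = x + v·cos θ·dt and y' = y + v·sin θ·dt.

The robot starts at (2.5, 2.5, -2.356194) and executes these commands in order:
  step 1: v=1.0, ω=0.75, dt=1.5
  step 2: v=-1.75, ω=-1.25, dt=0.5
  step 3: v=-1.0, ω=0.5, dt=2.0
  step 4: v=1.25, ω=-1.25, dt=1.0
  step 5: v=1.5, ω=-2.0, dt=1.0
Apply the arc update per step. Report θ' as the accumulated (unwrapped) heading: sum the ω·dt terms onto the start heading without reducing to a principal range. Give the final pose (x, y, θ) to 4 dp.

step 1: θ'=-1.2312 (R=1.3333) → pose (2.1856, 1.1130, -1.2312)
step 2: θ'=-1.8562 (R=1.4000) → pose (2.1623, 1.9736, -1.8562)
step 3: θ'=-0.8562 (R=-2.0000) → pose (1.7539, 3.8473, -0.8562)
step 4: θ'=-2.1062 (R=-1.0000) → pose (1.8586, 2.6818, -2.1062)
step 5: θ'=-4.1062 (R=-0.7500) → pose (0.5972, 2.6371, -4.1062)

(0.5972, 2.6371, -4.1062)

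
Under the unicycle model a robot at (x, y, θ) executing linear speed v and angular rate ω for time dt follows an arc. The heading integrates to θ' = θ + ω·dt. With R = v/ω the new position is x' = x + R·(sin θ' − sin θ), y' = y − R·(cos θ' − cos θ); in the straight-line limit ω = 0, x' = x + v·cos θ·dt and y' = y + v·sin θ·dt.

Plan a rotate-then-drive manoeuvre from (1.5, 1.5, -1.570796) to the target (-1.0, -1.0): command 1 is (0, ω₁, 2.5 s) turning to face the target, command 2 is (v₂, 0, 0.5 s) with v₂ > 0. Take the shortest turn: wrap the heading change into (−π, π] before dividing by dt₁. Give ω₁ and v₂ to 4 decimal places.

ω₁ = -0.3142, v₂ = 7.0711

heading to target = atan2(-1−1.5, -1−1.5) = -2.3562
Δθ = wrap(-2.3562 − -1.5708) = -0.7854; ω₁ = Δθ/dt₁ = -0.3142
distance = √((-1−1.5)² + (-1−1.5)²) = 3.5355; v₂ = distance/dt₂ = 7.0711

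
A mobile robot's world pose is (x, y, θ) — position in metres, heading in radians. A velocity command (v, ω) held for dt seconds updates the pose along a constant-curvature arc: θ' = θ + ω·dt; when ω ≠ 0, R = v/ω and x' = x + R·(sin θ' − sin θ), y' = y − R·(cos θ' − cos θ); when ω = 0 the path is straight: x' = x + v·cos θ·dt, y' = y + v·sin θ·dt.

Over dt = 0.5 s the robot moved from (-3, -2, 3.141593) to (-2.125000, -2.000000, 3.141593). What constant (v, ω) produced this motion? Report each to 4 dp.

Δθ = 3.141593 − 3.141593 = 0.000000
ω = Δθ/dt = 0.000000/0.5 = 0.0000
ω = 0 → v = (Δx·cos θ + Δy·sin θ)/dt = -1.7500

v = -1.7500, ω = 0.0000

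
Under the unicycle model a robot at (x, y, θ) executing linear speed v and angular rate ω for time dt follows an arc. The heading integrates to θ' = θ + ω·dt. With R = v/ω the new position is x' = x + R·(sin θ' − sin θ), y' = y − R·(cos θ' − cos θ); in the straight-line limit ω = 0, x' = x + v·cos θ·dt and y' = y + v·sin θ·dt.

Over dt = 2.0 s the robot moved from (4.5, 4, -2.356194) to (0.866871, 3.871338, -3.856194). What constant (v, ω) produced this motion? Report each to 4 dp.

Δθ = -3.856194 − -2.356194 = -1.500000
ω = Δθ/dt = -1.500000/2.0 = -0.7500
R = Δx/(sin θ' − sin θ) = -2.6667
v = R·ω = -2.6667·-0.7500 = 2.0000

v = 2.0000, ω = -0.7500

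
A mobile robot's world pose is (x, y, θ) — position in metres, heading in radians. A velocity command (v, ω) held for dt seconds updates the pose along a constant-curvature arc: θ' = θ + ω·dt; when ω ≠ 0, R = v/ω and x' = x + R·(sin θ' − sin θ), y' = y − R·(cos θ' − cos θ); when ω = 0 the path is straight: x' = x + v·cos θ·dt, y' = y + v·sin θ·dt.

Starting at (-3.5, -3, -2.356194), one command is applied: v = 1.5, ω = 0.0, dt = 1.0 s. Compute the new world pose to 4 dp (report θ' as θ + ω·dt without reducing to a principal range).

(-4.5607, -4.0607, -2.3562)

θ' = -2.3562 + 0.0·1.0 = -2.3562
ω = 0 → straight: x' = -3.5 + 1.5·cos(-2.3562)·1.0 = -4.5607
y' = -3 + 1.5·sin(-2.3562)·1.0 = -4.0607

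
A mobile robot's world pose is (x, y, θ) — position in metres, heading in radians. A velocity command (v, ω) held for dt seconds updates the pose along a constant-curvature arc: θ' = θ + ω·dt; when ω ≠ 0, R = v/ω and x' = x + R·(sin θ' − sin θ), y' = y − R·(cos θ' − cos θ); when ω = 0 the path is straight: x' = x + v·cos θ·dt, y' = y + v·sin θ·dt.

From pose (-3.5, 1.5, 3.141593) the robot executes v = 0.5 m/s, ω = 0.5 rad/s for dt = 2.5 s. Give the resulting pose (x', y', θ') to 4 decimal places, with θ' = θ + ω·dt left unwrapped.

(-4.4490, 0.8153, 4.3916)

θ' = 3.1416 + 0.5·2.5 = 4.3916
R = v/ω = 0.5/0.5 = 1.0000
x' = -3.5 + 1.0000·(sin 4.3916 − sin 3.1416) = -4.4490
y' = 1.5 − 1.0000·(cos 4.3916 − cos 3.1416) = 0.8153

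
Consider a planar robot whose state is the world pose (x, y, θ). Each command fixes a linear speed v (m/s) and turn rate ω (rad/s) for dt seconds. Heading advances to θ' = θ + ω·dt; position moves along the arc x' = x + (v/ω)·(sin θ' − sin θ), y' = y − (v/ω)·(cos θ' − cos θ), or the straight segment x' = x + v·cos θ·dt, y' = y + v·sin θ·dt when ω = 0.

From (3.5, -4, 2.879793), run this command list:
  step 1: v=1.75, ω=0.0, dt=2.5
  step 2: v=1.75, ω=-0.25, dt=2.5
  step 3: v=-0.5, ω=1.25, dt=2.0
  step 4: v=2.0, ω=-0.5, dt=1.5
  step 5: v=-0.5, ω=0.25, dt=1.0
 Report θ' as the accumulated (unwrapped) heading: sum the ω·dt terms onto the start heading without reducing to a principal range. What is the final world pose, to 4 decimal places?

(-4.3122, -2.6129, 4.2548)

step 1: θ'=2.8798 (straight) → pose (-0.7259, -2.8677, 2.8798)
step 2: θ'=2.2548 (R=-7.0000) → pose (-4.3396, -0.5295, 2.2548)
step 3: θ'=4.7548 (R=-0.4000) → pose (-3.6299, -0.2597, 4.7548)
step 4: θ'=4.0048 (R=-4.0000) → pose (-4.5866, -3.0293, 4.0048)
step 5: θ'=4.2548 (R=-2.0000) → pose (-4.3122, -2.6129, 4.2548)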